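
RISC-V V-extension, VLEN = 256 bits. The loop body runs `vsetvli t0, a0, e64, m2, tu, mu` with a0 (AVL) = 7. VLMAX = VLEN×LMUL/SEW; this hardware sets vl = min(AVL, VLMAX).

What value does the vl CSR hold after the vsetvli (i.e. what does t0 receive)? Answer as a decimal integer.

VLMAX = VLEN×LMUL/SEW = 256×2/64 = 8
AVL=7 ≤ VLMAX=8, so vl = 7

vl = 7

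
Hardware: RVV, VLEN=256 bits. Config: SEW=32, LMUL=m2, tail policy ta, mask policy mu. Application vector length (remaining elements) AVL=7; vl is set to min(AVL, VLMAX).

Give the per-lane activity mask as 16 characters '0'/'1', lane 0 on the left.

VLMAX = (256 × 2) / 32 = 16 lanes
AVL=7 ≤ VLMAX=16, so vl = 7
bits (lane 0 leftmost): 1111111000000000

predicate = 1111111000000000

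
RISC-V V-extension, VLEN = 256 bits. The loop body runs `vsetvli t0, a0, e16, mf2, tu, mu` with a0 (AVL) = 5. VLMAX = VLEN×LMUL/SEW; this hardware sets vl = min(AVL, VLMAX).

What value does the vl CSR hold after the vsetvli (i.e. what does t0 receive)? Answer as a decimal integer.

lanes per group: 256·1/2/16 = 8
vl ← min(5, 8) = 5

vl = 5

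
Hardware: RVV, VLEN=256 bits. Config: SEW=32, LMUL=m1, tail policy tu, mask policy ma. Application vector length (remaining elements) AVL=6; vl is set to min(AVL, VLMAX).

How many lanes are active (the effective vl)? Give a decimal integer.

VLMAX = (256 × 1) / 32 = 8 lanes
vl ← min(6, 8) = 6

vl = 6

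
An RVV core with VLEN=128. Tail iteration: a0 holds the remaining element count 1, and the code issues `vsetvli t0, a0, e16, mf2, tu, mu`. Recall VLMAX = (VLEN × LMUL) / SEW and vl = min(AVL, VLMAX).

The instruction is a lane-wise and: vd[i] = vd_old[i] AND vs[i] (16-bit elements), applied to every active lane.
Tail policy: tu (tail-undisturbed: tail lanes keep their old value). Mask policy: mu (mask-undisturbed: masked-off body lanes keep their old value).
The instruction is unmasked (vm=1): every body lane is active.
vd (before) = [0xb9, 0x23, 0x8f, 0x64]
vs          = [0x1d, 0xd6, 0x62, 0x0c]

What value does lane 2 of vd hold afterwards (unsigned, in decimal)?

vd[2] = 143

VLMAX = (128 × 1/2) / 16 = 4 lanes
vl = min(AVL, VLMAX) = min(1, 4) = 1
  i=0: and(0xb9,0x1d) → 25
  i=1: tail/keep → 35
  i=2: tail/keep → 143
  i=3: tail/keep → 100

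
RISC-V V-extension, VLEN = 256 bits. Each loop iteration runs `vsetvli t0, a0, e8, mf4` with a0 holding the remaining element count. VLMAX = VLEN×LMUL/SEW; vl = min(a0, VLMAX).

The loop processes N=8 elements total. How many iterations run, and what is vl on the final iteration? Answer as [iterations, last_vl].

VLMAX = (256 × 1/4) / 8 = 8 lanes
N=8: ⌈8/8⌉ = 1 iters; last vl = 8 − 0×8 = 8

[iterations, last_vl] = [1, 8]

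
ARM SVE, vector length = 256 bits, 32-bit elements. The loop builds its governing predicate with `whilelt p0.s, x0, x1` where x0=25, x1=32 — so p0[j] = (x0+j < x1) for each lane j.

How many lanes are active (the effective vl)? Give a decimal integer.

vl = 7

lane count: 256 div 32 = 8
p0[j] = (25+j < 32); true for j=0..6 → 7 lanes set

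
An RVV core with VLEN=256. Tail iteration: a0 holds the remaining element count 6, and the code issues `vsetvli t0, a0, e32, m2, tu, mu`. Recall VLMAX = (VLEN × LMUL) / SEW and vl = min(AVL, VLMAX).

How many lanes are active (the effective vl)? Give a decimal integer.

vl = 6

VLMAX = VLEN×LMUL/SEW = 256×2/32 = 16
AVL=6 ≤ VLMAX=16, so vl = 6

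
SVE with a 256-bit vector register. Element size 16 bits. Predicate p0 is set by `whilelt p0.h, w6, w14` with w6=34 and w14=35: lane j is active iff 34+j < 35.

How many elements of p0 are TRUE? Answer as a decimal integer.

register lanes = 256/16 = 16
p0[j] = (34+j < 35); true for j=0..0 → 1 lanes set

vl = 1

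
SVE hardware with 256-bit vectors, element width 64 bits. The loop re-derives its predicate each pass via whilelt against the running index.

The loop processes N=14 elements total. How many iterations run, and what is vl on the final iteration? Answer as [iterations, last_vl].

[iterations, last_vl] = [4, 2]

register lanes = 256/64 = 4
iterations = ceil(14/4) = 4; final-pass vl = 2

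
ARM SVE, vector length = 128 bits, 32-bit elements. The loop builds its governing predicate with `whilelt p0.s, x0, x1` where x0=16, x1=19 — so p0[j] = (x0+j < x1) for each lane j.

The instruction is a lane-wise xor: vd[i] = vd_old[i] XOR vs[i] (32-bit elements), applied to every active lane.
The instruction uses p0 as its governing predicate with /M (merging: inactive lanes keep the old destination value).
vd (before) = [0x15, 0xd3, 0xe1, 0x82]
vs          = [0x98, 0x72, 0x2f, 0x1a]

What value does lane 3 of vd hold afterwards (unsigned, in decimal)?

lane count: 128 div 32 = 4
active while 16+j < 19, i.e. j ∈ [0,3) capped at 4 ⇒ 3
  i=0: xor(0x15,0x98) → 141
  i=1: xor(0xd3,0x72) → 161
  i=2: xor(0xe1,0x2f) → 206
  i=3: tail/keep → 130

vd[3] = 130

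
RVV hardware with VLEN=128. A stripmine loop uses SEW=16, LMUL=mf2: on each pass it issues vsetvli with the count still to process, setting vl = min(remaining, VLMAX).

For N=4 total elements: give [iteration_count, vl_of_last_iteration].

[iterations, last_vl] = [1, 4]

lanes per group: 128·1/2/16 = 4
iterations = ceil(4/4) = 1; final-pass vl = 4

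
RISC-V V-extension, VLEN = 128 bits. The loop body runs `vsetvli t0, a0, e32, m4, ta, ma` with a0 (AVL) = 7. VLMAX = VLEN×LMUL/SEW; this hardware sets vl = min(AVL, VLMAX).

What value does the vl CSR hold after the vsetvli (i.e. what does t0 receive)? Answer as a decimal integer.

VLMAX = VLEN×LMUL/SEW = 128×4/32 = 16
vl ← min(7, 16) = 7

vl = 7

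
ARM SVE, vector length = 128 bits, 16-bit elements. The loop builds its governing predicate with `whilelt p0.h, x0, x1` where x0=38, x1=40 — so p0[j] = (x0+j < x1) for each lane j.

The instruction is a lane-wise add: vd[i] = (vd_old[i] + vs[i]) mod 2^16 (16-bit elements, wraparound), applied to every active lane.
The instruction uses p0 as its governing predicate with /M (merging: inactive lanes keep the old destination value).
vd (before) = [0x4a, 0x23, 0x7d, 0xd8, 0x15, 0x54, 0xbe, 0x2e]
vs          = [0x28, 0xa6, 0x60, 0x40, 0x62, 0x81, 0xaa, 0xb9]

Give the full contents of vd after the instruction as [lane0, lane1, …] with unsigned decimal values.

vd = [114, 201, 125, 216, 21, 84, 190, 46]

lane count: 128 div 16 = 8
active while 38+j < 40, i.e. j ∈ [0,2) capped at 8 ⇒ 2
vd[0] add(0x4a,0x28) -> 0x72
vd[1] add(0x23,0xa6) -> 0xc9
vd[2] tail/keep -> 0x7d
vd[3] tail/keep -> 0xd8
vd[4] tail/keep -> 0x15
vd[5] tail/keep -> 0x54
vd[6] tail/keep -> 0xbe
vd[7] tail/keep -> 0x2e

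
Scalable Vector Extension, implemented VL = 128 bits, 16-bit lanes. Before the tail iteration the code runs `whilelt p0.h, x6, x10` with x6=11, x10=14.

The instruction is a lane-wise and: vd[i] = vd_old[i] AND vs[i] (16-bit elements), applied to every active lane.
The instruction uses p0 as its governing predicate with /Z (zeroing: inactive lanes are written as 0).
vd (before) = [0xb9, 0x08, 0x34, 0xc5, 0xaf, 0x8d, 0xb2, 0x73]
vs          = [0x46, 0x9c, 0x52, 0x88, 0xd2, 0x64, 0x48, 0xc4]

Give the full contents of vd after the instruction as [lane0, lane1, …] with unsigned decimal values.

register lanes = 128/16 = 8
whilelt: lane j active iff 11+j < 14 → j < 3 → 3 active
[0] and(0xb9,0x46) = 0x00
[1] and(0x08,0x9c) = 0x08
[2] and(0x34,0x52) = 0x10
[3] tail/zero = 0x00
[4] tail/zero = 0x00
[5] tail/zero = 0x00
[6] tail/zero = 0x00
[7] tail/zero = 0x00

vd = [0, 8, 16, 0, 0, 0, 0, 0]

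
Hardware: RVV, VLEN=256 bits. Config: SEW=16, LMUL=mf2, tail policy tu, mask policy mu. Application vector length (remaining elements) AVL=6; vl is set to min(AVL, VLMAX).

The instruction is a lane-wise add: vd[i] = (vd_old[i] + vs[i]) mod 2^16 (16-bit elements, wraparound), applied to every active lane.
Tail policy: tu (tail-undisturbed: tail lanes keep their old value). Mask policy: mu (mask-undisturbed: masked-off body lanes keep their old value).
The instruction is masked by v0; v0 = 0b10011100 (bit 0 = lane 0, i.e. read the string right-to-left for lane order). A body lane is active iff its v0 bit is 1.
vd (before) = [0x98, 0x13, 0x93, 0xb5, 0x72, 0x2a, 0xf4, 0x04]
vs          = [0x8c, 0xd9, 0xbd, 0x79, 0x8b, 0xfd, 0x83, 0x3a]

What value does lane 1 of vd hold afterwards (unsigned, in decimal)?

vd[1] = 19

lanes per group: 256·1/2/16 = 8
vl ← min(6, 8) = 6
vd[0] mask-off/keep -> 0x98
vd[1] mask-off/keep -> 0x13
vd[2] add(0x93,0xbd) -> 0x150
vd[3] add(0xb5,0x79) -> 0x12e
vd[4] add(0x72,0x8b) -> 0xfd
vd[5] mask-off/keep -> 0x2a
vd[6] tail/keep -> 0xf4
vd[7] tail/keep -> 0x04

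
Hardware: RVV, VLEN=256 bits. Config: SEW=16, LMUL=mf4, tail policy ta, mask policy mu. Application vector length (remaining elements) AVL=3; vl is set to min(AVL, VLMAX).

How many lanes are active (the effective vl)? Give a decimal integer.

vl = 3

lanes per group: 256·1/4/16 = 4
vl ← min(3, 4) = 3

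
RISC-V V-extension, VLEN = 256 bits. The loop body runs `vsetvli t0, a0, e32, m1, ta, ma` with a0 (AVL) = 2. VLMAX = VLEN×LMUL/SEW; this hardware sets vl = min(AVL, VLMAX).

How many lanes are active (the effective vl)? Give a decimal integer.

VLMAX = (256 × 1) / 32 = 8 lanes
vl ← min(2, 8) = 2

vl = 2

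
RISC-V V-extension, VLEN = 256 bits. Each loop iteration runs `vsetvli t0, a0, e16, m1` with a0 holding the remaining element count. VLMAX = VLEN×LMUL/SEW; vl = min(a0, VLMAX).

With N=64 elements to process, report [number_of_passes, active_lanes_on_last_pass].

[iterations, last_vl] = [4, 16]

VLMAX = (256 × 1) / 16 = 16 lanes
N=64: ⌈64/16⌉ = 4 iters; last vl = 64 − 3×16 = 16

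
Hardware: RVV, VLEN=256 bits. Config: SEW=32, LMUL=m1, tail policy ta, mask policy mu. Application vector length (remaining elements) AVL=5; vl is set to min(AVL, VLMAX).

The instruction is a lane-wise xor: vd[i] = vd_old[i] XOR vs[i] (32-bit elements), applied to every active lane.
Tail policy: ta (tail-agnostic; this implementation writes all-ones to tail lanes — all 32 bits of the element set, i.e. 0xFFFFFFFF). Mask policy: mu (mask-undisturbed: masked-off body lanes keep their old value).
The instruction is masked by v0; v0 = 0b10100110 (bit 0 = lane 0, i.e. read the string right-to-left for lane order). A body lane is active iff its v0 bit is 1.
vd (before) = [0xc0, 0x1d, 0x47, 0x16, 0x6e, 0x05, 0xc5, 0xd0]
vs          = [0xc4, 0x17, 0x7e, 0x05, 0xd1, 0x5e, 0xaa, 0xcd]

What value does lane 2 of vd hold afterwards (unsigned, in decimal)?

vd[2] = 57

VLMAX = VLEN×LMUL/SEW = 256×1/32 = 8
vl ← min(5, 8) = 5
vd[0] mask-off/keep -> 0xc0
vd[1] xor(0x1d,0x17) -> 0x0a
vd[2] xor(0x47,0x7e) -> 0x39
vd[3] mask-off/keep -> 0x16
vd[4] mask-off/keep -> 0x6e
vd[5] tail/ones -> 0xffffffff
vd[6] tail/ones -> 0xffffffff
vd[7] tail/ones -> 0xffffffff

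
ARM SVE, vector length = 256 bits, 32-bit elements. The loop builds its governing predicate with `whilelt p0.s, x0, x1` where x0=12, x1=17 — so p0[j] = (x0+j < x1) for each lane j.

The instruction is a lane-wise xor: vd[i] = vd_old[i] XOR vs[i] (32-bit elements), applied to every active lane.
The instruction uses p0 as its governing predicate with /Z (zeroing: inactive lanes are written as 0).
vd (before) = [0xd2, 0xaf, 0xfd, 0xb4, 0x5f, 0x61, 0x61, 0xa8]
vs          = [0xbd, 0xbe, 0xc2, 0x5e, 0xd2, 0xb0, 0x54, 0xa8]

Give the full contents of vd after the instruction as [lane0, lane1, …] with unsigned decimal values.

vd = [111, 17, 63, 234, 141, 0, 0, 0]

lane count: 256 div 32 = 8
whilelt: lane j active iff 12+j < 17 → j < 5 → 5 active
vd[0] xor(0xd2,0xbd) -> 0x6f
vd[1] xor(0xaf,0xbe) -> 0x11
vd[2] xor(0xfd,0xc2) -> 0x3f
vd[3] xor(0xb4,0x5e) -> 0xea
vd[4] xor(0x5f,0xd2) -> 0x8d
vd[5] tail/zero -> 0x00
vd[6] tail/zero -> 0x00
vd[7] tail/zero -> 0x00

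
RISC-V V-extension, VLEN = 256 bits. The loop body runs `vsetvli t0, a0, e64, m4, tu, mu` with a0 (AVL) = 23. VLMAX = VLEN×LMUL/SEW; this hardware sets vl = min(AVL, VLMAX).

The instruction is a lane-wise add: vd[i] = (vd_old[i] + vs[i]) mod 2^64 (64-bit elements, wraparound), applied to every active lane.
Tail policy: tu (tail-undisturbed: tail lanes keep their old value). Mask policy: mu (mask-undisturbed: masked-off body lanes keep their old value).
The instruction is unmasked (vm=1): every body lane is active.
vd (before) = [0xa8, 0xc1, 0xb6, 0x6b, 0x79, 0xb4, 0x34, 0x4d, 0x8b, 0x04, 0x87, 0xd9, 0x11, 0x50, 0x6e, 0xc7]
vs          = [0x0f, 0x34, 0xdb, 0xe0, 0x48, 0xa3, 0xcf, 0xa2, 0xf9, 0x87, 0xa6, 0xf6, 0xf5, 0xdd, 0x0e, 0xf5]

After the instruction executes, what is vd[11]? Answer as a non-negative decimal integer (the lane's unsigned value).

VLMAX = (256 × 4) / 64 = 16 lanes
vl ← min(23, 16) = 16
lane  0: add(0xa8,0x0f) ⇒ 0xb7
lane  1: add(0xc1,0x34) ⇒ 0xf5
lane  2: add(0xb6,0xdb) ⇒ 0x191
lane  3: add(0x6b,0xe0) ⇒ 0x14b
lane  4: add(0x79,0x48) ⇒ 0xc1
lane  5: add(0xb4,0xa3) ⇒ 0x157
lane  6: add(0x34,0xcf) ⇒ 0x103
lane  7: add(0x4d,0xa2) ⇒ 0xef
lane  8: add(0x8b,0xf9) ⇒ 0x184
lane  9: add(0x04,0x87) ⇒ 0x8b
lane 10: add(0x87,0xa6) ⇒ 0x12d
lane 11: add(0xd9,0xf6) ⇒ 0x1cf
lane 12: add(0x11,0xf5) ⇒ 0x106
lane 13: add(0x50,0xdd) ⇒ 0x12d
lane 14: add(0x6e,0x0e) ⇒ 0x7c
lane 15: add(0xc7,0xf5) ⇒ 0x1bc

vd[11] = 463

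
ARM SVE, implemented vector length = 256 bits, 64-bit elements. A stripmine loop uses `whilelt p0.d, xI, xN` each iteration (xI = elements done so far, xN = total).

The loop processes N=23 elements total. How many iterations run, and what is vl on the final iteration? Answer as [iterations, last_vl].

register lanes = 256/64 = 4
iterations = ceil(23/4) = 6; final-pass vl = 3

[iterations, last_vl] = [6, 3]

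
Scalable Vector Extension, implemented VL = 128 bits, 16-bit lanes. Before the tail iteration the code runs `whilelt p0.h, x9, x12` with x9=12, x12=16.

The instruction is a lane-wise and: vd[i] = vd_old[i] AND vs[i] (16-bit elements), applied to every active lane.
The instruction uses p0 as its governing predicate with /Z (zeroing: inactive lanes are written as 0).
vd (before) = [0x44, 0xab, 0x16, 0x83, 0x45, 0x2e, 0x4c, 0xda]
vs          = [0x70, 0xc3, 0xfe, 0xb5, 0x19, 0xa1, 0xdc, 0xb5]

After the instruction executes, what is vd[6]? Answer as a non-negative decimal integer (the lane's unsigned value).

128-bit reg / 16-bit elem → 8 lanes
whilelt: lane j active iff 12+j < 16 → j < 4 → 4 active
  i=0: and(0x44,0x70) → 64
  i=1: and(0xab,0xc3) → 131
  i=2: and(0x16,0xfe) → 22
  i=3: and(0x83,0xb5) → 129
  i=4: tail/zero → 0
  i=5: tail/zero → 0
  i=6: tail/zero → 0
  i=7: tail/zero → 0

vd[6] = 0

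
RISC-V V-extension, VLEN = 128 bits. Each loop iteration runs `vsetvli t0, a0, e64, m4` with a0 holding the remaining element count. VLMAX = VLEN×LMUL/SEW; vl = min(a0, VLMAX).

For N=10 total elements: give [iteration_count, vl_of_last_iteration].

[iterations, last_vl] = [2, 2]

lanes per group: 128·4/64 = 8
iterations = ceil(10/8) = 2; final-pass vl = 2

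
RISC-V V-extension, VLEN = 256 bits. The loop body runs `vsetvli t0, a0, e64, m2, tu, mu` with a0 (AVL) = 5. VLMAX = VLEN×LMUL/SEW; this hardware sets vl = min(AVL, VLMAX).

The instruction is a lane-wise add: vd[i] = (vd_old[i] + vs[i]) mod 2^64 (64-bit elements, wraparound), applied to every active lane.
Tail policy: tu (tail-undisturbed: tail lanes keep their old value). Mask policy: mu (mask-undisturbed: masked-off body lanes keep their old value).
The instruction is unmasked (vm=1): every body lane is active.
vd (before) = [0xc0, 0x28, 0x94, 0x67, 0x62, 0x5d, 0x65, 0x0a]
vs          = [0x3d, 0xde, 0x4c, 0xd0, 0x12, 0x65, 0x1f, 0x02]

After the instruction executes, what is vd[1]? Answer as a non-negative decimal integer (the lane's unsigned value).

lanes per group: 256·2/64 = 8
vl ← min(5, 8) = 5
[0] add(0xc0,0x3d) = 0xfd
[1] add(0x28,0xde) = 0x106
[2] add(0x94,0x4c) = 0xe0
[3] add(0x67,0xd0) = 0x137
[4] add(0x62,0x12) = 0x74
[5] tail/keep = 0x5d
[6] tail/keep = 0x65
[7] tail/keep = 0x0a

vd[1] = 262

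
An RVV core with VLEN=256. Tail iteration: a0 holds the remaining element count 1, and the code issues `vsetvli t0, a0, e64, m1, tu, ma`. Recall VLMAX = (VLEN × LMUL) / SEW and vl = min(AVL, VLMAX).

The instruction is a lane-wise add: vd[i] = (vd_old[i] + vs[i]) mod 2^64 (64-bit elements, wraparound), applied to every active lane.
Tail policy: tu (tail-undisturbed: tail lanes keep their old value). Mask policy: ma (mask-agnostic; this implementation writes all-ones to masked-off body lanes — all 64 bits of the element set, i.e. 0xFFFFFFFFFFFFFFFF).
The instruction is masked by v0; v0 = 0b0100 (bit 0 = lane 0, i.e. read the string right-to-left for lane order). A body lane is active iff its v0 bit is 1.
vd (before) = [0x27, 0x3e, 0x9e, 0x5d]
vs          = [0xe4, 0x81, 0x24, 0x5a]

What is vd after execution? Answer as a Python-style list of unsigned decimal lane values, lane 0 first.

vd = [18446744073709551615, 62, 158, 93]

lanes per group: 256·1/64 = 4
AVL=1 ≤ VLMAX=4, so vl = 1
vd[0] mask-off/ones -> 0xffffffffffffffff
vd[1] tail/keep -> 0x3e
vd[2] tail/keep -> 0x9e
vd[3] tail/keep -> 0x5d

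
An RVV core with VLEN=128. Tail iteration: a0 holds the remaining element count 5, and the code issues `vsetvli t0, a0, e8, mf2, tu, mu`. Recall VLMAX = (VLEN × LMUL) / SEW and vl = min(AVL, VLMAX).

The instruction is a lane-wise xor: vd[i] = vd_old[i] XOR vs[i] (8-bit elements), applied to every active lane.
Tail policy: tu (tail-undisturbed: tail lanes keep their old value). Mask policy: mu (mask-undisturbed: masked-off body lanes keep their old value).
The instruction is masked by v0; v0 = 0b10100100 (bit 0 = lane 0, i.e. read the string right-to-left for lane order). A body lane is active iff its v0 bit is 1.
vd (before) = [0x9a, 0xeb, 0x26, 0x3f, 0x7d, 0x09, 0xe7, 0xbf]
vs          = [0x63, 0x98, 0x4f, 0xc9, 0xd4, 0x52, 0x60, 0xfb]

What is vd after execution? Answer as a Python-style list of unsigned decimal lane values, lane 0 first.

vd = [154, 235, 105, 63, 125, 9, 231, 191]

VLMAX = (128 × 1/2) / 8 = 8 lanes
vl = min(AVL, VLMAX) = min(5, 8) = 5
lane  0: mask-off/keep ⇒ 0x9a
lane  1: mask-off/keep ⇒ 0xeb
lane  2: xor(0x26,0x4f) ⇒ 0x69
lane  3: mask-off/keep ⇒ 0x3f
lane  4: mask-off/keep ⇒ 0x7d
lane  5: tail/keep ⇒ 0x09
lane  6: tail/keep ⇒ 0xe7
lane  7: tail/keep ⇒ 0xbf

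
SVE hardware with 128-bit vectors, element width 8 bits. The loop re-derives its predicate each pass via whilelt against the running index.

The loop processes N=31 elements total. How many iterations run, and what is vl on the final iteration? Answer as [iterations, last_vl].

[iterations, last_vl] = [2, 15]

lane count: 128 div 8 = 16
31 elements at 16/iter → 2 passes, remainder 15 on the last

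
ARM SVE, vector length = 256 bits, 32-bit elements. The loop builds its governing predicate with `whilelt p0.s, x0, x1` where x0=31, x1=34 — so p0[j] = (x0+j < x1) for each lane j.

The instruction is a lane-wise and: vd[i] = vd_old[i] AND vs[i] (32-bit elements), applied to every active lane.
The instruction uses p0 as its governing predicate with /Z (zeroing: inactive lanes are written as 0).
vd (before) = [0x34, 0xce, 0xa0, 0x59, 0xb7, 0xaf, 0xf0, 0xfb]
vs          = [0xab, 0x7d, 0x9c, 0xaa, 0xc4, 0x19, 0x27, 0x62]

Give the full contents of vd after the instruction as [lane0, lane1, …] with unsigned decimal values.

lane count: 256 div 32 = 8
p0[j] = (31+j < 34); true for j=0..2 → 3 lanes set
  i=0: and(0x34,0xab) → 32
  i=1: and(0xce,0x7d) → 76
  i=2: and(0xa0,0x9c) → 128
  i=3: tail/zero → 0
  i=4: tail/zero → 0
  i=5: tail/zero → 0
  i=6: tail/zero → 0
  i=7: tail/zero → 0

vd = [32, 76, 128, 0, 0, 0, 0, 0]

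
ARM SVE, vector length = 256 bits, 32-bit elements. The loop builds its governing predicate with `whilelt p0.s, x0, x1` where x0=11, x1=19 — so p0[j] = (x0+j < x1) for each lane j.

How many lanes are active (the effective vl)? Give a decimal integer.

lane count: 256 div 32 = 8
p0[j] = (11+j < 19); true for j=0..7 → 8 lanes set

vl = 8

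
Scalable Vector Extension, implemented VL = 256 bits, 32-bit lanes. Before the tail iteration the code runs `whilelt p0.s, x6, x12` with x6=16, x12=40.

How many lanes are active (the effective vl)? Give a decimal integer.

vl = 8

256-bit reg / 32-bit elem → 8 lanes
active while 16+j < 40, i.e. j ∈ [0,24) capped at 8 ⇒ 8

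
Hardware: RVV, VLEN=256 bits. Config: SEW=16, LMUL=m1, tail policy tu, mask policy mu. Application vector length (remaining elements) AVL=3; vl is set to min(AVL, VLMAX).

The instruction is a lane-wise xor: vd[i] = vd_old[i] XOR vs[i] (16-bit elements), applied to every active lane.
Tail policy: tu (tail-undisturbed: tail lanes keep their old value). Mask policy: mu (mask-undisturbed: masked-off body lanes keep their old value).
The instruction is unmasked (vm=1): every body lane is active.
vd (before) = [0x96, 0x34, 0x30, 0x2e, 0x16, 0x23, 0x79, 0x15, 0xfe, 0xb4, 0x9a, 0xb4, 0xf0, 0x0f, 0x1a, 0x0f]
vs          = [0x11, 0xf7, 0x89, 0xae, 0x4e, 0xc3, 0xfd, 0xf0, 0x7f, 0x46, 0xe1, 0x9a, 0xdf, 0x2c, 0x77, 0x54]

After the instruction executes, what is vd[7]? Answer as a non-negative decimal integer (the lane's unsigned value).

vd[7] = 21

VLMAX = (256 × 1) / 16 = 16 lanes
vl = min(AVL, VLMAX) = min(3, 16) = 3
  i=0: xor(0x96,0x11) → 135
  i=1: xor(0x34,0xf7) → 195
  i=2: xor(0x30,0x89) → 185
  i=3: tail/keep → 46
  i=4: tail/keep → 22
  i=5: tail/keep → 35
  i=6: tail/keep → 121
  i=7: tail/keep → 21
  i=8: tail/keep → 254
  i=9: tail/keep → 180
  i=10: tail/keep → 154
  i=11: tail/keep → 180
  i=12: tail/keep → 240
  i=13: tail/keep → 15
  i=14: tail/keep → 26
  i=15: tail/keep → 15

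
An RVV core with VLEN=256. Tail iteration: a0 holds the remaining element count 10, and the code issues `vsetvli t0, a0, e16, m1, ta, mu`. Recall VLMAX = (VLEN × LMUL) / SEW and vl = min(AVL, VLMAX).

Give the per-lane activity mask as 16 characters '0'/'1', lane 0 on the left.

predicate = 1111111111000000

VLMAX = VLEN×LMUL/SEW = 256×1/16 = 16
vl ← min(10, 16) = 10
bits (lane 0 leftmost): 1111111111000000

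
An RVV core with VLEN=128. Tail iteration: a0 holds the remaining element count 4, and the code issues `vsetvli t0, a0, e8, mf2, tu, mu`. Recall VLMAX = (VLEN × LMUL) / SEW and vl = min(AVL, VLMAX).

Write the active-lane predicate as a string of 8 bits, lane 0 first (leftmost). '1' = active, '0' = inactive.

predicate = 11110000

VLMAX = VLEN×LMUL/SEW = 128×1/2/8 = 8
vl ← min(4, 8) = 4
bits (lane 0 leftmost): 11110000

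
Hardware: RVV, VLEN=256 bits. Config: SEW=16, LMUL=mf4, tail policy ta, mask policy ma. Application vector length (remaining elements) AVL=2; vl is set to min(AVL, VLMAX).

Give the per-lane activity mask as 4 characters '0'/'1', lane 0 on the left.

lanes per group: 256·1/4/16 = 4
vl ← min(2, 4) = 2
bits (lane 0 leftmost): 1100

predicate = 1100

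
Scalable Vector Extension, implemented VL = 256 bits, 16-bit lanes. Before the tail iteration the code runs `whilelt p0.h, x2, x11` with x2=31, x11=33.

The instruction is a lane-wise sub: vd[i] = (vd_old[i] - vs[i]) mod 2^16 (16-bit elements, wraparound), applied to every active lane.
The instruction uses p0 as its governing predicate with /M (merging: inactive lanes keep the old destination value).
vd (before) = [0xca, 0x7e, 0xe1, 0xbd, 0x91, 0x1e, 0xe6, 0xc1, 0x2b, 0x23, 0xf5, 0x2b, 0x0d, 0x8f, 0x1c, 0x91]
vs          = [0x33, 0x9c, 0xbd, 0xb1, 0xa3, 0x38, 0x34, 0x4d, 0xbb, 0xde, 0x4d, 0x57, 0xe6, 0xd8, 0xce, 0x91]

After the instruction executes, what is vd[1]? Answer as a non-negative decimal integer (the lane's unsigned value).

register lanes = 256/16 = 16
active while 31+j < 33, i.e. j ∈ [0,2) capped at 16 ⇒ 2
lane  0: sub(0xca,0x33) ⇒ 0x97
lane  1: sub(0x7e,0x9c) ⇒ 0xffe2
lane  2: tail/keep ⇒ 0xe1
lane  3: tail/keep ⇒ 0xbd
lane  4: tail/keep ⇒ 0x91
lane  5: tail/keep ⇒ 0x1e
lane  6: tail/keep ⇒ 0xe6
lane  7: tail/keep ⇒ 0xc1
lane  8: tail/keep ⇒ 0x2b
lane  9: tail/keep ⇒ 0x23
lane 10: tail/keep ⇒ 0xf5
lane 11: tail/keep ⇒ 0x2b
lane 12: tail/keep ⇒ 0x0d
lane 13: tail/keep ⇒ 0x8f
lane 14: tail/keep ⇒ 0x1c
lane 15: tail/keep ⇒ 0x91

vd[1] = 65506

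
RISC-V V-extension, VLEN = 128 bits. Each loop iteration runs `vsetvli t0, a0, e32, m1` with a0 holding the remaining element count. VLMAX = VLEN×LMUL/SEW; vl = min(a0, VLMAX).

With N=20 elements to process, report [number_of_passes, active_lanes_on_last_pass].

VLMAX = (128 × 1) / 32 = 4 lanes
N=20: ⌈20/4⌉ = 5 iters; last vl = 20 − 4×4 = 4

[iterations, last_vl] = [5, 4]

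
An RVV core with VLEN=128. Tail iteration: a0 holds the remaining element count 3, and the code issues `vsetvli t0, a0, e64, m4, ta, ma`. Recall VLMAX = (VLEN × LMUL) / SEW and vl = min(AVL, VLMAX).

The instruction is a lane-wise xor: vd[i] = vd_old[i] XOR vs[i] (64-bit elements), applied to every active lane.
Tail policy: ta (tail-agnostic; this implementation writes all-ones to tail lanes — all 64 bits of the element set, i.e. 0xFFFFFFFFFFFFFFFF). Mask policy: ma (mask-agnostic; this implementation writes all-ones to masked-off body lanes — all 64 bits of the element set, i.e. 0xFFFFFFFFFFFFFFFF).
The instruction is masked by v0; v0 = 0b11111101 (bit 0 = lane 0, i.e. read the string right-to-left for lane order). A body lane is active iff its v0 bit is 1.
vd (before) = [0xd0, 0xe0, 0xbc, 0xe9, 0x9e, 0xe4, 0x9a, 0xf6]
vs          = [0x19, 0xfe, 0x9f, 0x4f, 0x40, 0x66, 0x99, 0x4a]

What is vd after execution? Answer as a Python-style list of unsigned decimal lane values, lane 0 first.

vd = [201, 18446744073709551615, 35, 18446744073709551615, 18446744073709551615, 18446744073709551615, 18446744073709551615, 18446744073709551615]

VLMAX = (128 × 4) / 64 = 8 lanes
AVL=3 ≤ VLMAX=8, so vl = 3
  i=0: xor(0xd0,0x19) → 201
  i=1: mask-off/ones → 18446744073709551615
  i=2: xor(0xbc,0x9f) → 35
  i=3: tail/ones → 18446744073709551615
  i=4: tail/ones → 18446744073709551615
  i=5: tail/ones → 18446744073709551615
  i=6: tail/ones → 18446744073709551615
  i=7: tail/ones → 18446744073709551615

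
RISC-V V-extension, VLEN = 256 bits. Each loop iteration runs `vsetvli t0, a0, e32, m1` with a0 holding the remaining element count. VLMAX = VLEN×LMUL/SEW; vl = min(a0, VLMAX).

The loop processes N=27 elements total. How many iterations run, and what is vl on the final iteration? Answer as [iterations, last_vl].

VLMAX = (256 × 1) / 32 = 8 lanes
N=27: ⌈27/8⌉ = 4 iters; last vl = 27 − 3×8 = 3

[iterations, last_vl] = [4, 3]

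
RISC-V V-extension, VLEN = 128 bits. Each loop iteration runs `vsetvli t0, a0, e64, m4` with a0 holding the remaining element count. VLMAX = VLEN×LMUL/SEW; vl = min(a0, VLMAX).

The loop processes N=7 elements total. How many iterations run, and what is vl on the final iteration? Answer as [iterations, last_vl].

[iterations, last_vl] = [1, 7]

lanes per group: 128·4/64 = 8
N=7: ⌈7/8⌉ = 1 iters; last vl = 7 − 0×8 = 7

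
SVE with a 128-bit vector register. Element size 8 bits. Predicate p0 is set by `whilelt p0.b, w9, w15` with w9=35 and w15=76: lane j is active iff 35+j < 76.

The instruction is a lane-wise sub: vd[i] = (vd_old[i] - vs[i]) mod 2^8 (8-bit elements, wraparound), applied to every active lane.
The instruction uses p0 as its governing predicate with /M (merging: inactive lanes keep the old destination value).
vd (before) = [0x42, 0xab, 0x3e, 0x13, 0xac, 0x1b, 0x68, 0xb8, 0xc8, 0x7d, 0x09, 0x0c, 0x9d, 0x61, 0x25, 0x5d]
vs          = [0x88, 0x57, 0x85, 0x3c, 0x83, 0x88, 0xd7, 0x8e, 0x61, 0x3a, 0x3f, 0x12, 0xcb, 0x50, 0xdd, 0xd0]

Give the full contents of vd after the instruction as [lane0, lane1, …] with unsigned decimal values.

register lanes = 128/8 = 16
active while 35+j < 76, i.e. j ∈ [0,41) capped at 16 ⇒ 16
[0] sub(0x42,0x88) = 0xba
[1] sub(0xab,0x57) = 0x54
[2] sub(0x3e,0x85) = 0xb9
[3] sub(0x13,0x3c) = 0xd7
[4] sub(0xac,0x83) = 0x29
[5] sub(0x1b,0x88) = 0x93
[6] sub(0x68,0xd7) = 0x91
[7] sub(0xb8,0x8e) = 0x2a
[8] sub(0xc8,0x61) = 0x67
[9] sub(0x7d,0x3a) = 0x43
[10] sub(0x09,0x3f) = 0xca
[11] sub(0x0c,0x12) = 0xfa
[12] sub(0x9d,0xcb) = 0xd2
[13] sub(0x61,0x50) = 0x11
[14] sub(0x25,0xdd) = 0x48
[15] sub(0x5d,0xd0) = 0x8d

vd = [186, 84, 185, 215, 41, 147, 145, 42, 103, 67, 202, 250, 210, 17, 72, 141]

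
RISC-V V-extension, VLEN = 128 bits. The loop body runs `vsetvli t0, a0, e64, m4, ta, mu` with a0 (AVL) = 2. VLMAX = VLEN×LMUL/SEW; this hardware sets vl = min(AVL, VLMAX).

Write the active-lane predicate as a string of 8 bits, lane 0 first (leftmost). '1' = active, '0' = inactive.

VLMAX = VLEN×LMUL/SEW = 128×4/64 = 8
vl = min(AVL, VLMAX) = min(2, 8) = 2
bits (lane 0 leftmost): 11000000

predicate = 11000000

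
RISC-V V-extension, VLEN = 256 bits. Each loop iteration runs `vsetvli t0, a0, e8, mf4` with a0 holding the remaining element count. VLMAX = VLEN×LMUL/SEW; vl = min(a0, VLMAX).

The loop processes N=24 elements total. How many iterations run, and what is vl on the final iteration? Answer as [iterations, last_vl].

lanes per group: 256·1/4/8 = 8
iterations = ceil(24/8) = 3; final-pass vl = 8

[iterations, last_vl] = [3, 8]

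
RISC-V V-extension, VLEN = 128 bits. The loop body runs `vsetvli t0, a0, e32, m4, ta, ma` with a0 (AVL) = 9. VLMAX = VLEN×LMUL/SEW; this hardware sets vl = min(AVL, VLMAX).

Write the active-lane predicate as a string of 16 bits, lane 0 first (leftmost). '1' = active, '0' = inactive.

VLMAX = VLEN×LMUL/SEW = 128×4/32 = 16
vl = min(AVL, VLMAX) = min(9, 16) = 9
bits (lane 0 leftmost): 1111111110000000

predicate = 1111111110000000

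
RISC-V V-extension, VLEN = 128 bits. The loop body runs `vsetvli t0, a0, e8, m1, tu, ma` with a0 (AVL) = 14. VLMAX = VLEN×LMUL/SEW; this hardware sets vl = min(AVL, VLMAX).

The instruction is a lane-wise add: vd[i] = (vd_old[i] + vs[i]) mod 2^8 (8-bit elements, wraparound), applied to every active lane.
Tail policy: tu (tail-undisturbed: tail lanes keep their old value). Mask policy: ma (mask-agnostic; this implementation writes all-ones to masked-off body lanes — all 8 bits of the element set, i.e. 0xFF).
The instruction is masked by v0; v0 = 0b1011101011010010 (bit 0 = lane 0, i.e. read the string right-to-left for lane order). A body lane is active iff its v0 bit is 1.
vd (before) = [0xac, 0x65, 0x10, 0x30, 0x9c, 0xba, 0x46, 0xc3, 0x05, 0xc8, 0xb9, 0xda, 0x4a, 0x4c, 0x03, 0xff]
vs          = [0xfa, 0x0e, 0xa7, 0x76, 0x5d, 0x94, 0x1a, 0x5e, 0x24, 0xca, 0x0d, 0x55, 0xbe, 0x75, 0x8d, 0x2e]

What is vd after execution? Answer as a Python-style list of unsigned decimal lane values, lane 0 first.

VLMAX = (128 × 1) / 8 = 16 lanes
vl = min(AVL, VLMAX) = min(14, 16) = 14
vd[0] mask-off/ones -> 0xff
vd[1] add(0x65,0x0e) -> 0x73
vd[2] mask-off/ones -> 0xff
vd[3] mask-off/ones -> 0xff
vd[4] add(0x9c,0x5d) -> 0xf9
vd[5] mask-off/ones -> 0xff
vd[6] add(0x46,0x1a) -> 0x60
vd[7] add(0xc3,0x5e) -> 0x21
vd[8] mask-off/ones -> 0xff
vd[9] add(0xc8,0xca) -> 0x92
vd[10] mask-off/ones -> 0xff
vd[11] add(0xda,0x55) -> 0x2f
vd[12] add(0x4a,0xbe) -> 0x08
vd[13] add(0x4c,0x75) -> 0xc1
vd[14] tail/keep -> 0x03
vd[15] tail/keep -> 0xff

vd = [255, 115, 255, 255, 249, 255, 96, 33, 255, 146, 255, 47, 8, 193, 3, 255]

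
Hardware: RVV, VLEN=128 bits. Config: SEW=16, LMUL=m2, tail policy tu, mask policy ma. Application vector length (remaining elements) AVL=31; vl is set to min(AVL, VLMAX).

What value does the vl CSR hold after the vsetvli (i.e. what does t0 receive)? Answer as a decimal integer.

vl = 16

VLMAX = (128 × 2) / 16 = 16 lanes
AVL=31 > VLMAX=16, so vl = 16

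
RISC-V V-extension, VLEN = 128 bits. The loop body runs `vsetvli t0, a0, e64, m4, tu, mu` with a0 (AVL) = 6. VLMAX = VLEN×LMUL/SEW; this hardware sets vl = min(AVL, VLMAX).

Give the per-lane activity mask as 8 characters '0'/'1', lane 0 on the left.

predicate = 11111100

lanes per group: 128·4/64 = 8
vl ← min(6, 8) = 6
bits (lane 0 leftmost): 11111100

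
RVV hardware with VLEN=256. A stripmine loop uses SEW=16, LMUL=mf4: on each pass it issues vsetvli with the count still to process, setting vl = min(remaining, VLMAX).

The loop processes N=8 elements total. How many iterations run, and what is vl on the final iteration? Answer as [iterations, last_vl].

[iterations, last_vl] = [2, 4]

lanes per group: 256·1/4/16 = 4
iterations = ceil(8/4) = 2; final-pass vl = 4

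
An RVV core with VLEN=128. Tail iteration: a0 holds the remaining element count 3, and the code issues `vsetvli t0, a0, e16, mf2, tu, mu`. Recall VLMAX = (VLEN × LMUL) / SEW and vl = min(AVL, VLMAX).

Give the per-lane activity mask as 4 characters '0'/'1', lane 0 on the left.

VLMAX = VLEN×LMUL/SEW = 128×1/2/16 = 4
AVL=3 ≤ VLMAX=4, so vl = 3
bits (lane 0 leftmost): 1110

predicate = 1110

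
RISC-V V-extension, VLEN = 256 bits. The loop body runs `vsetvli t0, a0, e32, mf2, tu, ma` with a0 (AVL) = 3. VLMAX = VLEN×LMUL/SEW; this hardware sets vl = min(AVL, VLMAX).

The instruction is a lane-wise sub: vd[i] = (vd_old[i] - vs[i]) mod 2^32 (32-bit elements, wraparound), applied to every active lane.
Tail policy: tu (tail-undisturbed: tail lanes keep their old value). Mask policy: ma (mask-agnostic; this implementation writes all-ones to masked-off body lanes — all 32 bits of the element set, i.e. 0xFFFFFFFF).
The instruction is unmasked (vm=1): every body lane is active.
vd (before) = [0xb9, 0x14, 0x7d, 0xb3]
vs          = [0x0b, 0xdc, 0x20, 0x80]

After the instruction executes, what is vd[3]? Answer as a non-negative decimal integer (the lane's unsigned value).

vd[3] = 179

VLMAX = (256 × 1/2) / 32 = 4 lanes
vl ← min(3, 4) = 3
vd[0] sub(0xb9,0x0b) -> 0xae
vd[1] sub(0x14,0xdc) -> 0xffffff38
vd[2] sub(0x7d,0x20) -> 0x5d
vd[3] tail/keep -> 0xb3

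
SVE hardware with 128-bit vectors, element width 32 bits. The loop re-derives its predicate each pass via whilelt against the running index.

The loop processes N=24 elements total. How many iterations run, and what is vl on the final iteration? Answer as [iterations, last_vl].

[iterations, last_vl] = [6, 4]

register lanes = 128/32 = 4
24 elements at 4/iter → 6 passes, remainder 4 on the last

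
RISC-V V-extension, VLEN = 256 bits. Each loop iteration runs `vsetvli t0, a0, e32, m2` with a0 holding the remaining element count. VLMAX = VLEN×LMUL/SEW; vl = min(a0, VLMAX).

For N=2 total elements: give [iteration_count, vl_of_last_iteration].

VLMAX = VLEN×LMUL/SEW = 256×2/32 = 16
iterations = ceil(2/16) = 1; final-pass vl = 2

[iterations, last_vl] = [1, 2]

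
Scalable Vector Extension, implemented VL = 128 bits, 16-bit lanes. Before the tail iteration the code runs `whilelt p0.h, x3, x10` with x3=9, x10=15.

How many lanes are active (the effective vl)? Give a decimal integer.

register lanes = 128/16 = 8
p0[j] = (9+j < 15); true for j=0..5 → 6 lanes set

vl = 6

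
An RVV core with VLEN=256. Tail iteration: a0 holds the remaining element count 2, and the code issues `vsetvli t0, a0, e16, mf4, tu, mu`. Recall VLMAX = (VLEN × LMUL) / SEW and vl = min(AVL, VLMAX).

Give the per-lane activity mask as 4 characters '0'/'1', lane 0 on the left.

predicate = 1100

VLMAX = (256 × 1/4) / 16 = 4 lanes
AVL=2 ≤ VLMAX=4, so vl = 2
bits (lane 0 leftmost): 1100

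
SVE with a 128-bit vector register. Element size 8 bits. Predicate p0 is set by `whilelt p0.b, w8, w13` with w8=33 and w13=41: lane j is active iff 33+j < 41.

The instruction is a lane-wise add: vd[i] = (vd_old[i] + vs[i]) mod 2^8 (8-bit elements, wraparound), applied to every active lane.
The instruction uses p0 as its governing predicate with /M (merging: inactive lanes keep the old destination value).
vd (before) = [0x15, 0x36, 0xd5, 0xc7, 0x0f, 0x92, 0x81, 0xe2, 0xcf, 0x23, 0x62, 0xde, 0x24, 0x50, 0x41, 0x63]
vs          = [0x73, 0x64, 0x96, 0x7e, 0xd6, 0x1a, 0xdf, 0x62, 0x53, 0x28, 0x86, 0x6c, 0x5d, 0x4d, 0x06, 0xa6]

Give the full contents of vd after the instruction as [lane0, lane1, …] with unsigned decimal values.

128-bit reg / 8-bit elem → 16 lanes
p0[j] = (33+j < 41); true for j=0..7 → 8 lanes set
  i=0: add(0x15,0x73) → 136
  i=1: add(0x36,0x64) → 154
  i=2: add(0xd5,0x96) → 107
  i=3: add(0xc7,0x7e) → 69
  i=4: add(0x0f,0xd6) → 229
  i=5: add(0x92,0x1a) → 172
  i=6: add(0x81,0xdf) → 96
  i=7: add(0xe2,0x62) → 68
  i=8: tail/keep → 207
  i=9: tail/keep → 35
  i=10: tail/keep → 98
  i=11: tail/keep → 222
  i=12: tail/keep → 36
  i=13: tail/keep → 80
  i=14: tail/keep → 65
  i=15: tail/keep → 99

vd = [136, 154, 107, 69, 229, 172, 96, 68, 207, 35, 98, 222, 36, 80, 65, 99]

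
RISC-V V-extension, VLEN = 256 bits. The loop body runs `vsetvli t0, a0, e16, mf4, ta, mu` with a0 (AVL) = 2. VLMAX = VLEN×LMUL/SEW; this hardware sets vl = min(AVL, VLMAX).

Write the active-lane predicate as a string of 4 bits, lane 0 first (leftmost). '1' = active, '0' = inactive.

predicate = 1100

lanes per group: 256·1/4/16 = 4
AVL=2 ≤ VLMAX=4, so vl = 2
bits (lane 0 leftmost): 1100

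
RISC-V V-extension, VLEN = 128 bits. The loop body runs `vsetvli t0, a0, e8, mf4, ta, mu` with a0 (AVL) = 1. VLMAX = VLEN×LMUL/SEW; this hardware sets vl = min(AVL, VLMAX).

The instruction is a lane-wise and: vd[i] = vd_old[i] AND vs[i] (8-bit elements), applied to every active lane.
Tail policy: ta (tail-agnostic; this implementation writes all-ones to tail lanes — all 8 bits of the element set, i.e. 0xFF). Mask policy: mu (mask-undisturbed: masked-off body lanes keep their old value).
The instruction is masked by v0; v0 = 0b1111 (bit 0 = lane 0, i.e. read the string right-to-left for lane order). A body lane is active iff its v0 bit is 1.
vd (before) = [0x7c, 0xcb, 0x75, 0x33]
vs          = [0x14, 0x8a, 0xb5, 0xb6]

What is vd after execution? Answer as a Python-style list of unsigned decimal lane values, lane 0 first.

vd = [20, 255, 255, 255]

lanes per group: 128·1/4/8 = 4
vl ← min(1, 4) = 1
  i=0: and(0x7c,0x14) → 20
  i=1: tail/ones → 255
  i=2: tail/ones → 255
  i=3: tail/ones → 255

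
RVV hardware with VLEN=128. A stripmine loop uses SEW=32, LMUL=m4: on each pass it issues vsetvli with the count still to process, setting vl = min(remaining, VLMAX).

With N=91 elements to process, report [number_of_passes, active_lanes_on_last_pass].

VLMAX = (128 × 4) / 32 = 16 lanes
91 elements at 16/iter → 6 passes, remainder 11 on the last

[iterations, last_vl] = [6, 11]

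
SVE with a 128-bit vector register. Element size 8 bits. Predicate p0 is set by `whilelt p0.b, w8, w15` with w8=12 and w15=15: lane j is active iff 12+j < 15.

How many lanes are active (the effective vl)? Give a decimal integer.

vl = 3

lane count: 128 div 8 = 16
p0[j] = (12+j < 15); true for j=0..2 → 3 lanes set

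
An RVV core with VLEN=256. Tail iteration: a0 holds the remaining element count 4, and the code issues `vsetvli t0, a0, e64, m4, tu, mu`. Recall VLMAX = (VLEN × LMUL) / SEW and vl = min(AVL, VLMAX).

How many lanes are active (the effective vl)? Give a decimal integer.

VLMAX = (256 × 4) / 64 = 16 lanes
vl = min(AVL, VLMAX) = min(4, 16) = 4

vl = 4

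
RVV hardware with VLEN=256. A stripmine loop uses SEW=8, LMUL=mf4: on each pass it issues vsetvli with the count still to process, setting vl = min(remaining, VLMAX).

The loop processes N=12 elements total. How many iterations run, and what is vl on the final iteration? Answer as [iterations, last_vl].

VLMAX = VLEN×LMUL/SEW = 256×1/4/8 = 8
N=12: ⌈12/8⌉ = 2 iters; last vl = 12 − 1×8 = 4

[iterations, last_vl] = [2, 4]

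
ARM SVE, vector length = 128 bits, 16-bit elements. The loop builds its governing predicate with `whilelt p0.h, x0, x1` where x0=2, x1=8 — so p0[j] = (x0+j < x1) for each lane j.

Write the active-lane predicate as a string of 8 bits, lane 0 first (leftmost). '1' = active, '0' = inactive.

predicate = 11111100

128-bit reg / 16-bit elem → 8 lanes
active while 2+j < 8, i.e. j ∈ [0,6) capped at 8 ⇒ 6
bits (lane 0 leftmost): 11111100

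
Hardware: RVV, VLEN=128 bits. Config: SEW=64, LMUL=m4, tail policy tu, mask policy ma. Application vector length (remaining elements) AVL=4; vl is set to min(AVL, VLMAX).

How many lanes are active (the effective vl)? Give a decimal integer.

vl = 4

lanes per group: 128·4/64 = 8
vl ← min(4, 8) = 4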